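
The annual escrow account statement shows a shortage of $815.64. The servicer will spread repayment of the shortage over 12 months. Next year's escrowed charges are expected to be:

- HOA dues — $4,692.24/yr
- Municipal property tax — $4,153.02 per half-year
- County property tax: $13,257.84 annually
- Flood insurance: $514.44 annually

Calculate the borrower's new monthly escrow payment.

$2,298.85

HOA dues: $4,692.24/yr
Municipal property tax: $4,153.02 × 2 = $8,306.04/yr
County property tax: $13,257.84/yr
Flood insurance: $514.44/yr
Total per year = $4,692.24 + $8,306.04 + $13,257.84 + $514.44 = $26,770.56
Base monthly escrow = $26,770.56 / 12 = $2,230.88
Monthly shortage recovery: $815.64 ÷ 12 = $67.97
New monthly escrow = $2,230.88 + $67.97 = $2,298.85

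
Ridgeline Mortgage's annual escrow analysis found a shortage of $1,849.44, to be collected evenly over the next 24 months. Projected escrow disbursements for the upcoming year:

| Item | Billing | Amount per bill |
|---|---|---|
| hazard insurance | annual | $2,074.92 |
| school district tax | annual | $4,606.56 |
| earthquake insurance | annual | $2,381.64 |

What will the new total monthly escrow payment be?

Hazard insurance = $2,074.92
School district tax = $4,606.56
Earthquake insurance = $2,381.64
Yearly total = $2,074.92 + $4,606.56 + $2,381.64 = $9,063.12
Per month = $9,063.12 / 12 = $755.26
Shortage per month = $1,849.44 / 24 = $77.06
Adjusted monthly = $755.26 + $77.06 = $832.32

$832.32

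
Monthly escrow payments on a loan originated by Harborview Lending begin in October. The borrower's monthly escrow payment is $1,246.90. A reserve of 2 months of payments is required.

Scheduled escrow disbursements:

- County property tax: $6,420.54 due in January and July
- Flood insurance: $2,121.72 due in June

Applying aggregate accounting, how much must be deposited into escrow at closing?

Cushion = 2 × $1,246.90 = $2,493.80
Trial balance (start $0, +$1,246.90 each month, − disbursements):
  Oct: +$1,246.90 → $1,246.90
  Nov: +$1,246.90 → $2,493.80
  Dec: +$1,246.90 → $3,740.70
  Jan: +$1,246.90 − $6,420.54 → -$1,432.94
  Feb: +$1,246.90 → -$186.04
  Mar: +$1,246.90 → $1,060.86
  Apr: +$1,246.90 → $2,307.76
  May: +$1,246.90 → $3,554.66
  Jun: +$1,246.90 − $2,121.72 → $2,679.84
  Jul: +$1,246.90 − $6,420.54 → -$2,493.80
  Aug: +$1,246.90 → -$1,246.90
  Sep: +$1,246.90 → $0.00
Lowest trial balance = -$2,493.80 (Jul)
Initial deposit = cushion − low point = $2,493.80 − (-$2,493.80) = $4,987.60

$4,987.60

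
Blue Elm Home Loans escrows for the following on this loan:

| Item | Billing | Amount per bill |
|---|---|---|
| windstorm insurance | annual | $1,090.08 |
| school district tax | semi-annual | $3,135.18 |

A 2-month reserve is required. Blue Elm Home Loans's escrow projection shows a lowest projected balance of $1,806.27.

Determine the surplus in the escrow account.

$579.53

Windstorm insurance: $1,090.08 annually
School district tax: $3,135.18 × 2 = $6,270.36 annually
Yearly total = $7,360.44
Monthly escrow = $7,360.44 / 12 = $613.37
Required reserve = 2 × $613.37 = $1,226.74
Excess over cushion: $1,806.27 − $1,226.74 = $579.53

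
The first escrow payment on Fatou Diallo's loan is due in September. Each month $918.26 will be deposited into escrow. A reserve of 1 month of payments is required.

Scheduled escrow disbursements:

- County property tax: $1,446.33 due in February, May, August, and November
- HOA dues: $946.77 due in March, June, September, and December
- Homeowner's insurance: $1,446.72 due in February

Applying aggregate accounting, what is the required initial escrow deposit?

Cushion = 1 × $918.26 = $918.26
Trial balance (start $0, +$918.26 each month, − disbursements):
  Sep: +$918.26 − $946.77 → -$28.51
  Oct: +$918.26 → $889.75
  Nov: +$918.26 − $1,446.33 → $361.68
  Dec: +$918.26 − $946.77 → $333.17
  Jan: +$918.26 → $1,251.43
  Feb: +$918.26 − $2,893.05 → -$723.36
  Mar: +$918.26 − $946.77 → -$751.87
  Apr: +$918.26 → $166.39
  May: +$918.26 − $1,446.33 → -$361.68
  Jun: +$918.26 − $946.77 → -$390.19
  Jul: +$918.26 → $528.07
  Aug: +$918.26 − $1,446.33 → $0.00
Lowest trial balance = -$751.87 (Mar)
Initial deposit = cushion − low point = $918.26 − (-$751.87) = $1,670.13

$1,670.13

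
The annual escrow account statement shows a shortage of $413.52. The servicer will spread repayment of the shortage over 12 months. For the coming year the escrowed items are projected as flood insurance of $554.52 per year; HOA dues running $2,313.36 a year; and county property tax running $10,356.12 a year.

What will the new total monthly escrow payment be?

$1,136.46

Flood insurance: $554.52 per year
HOA dues: $2,313.36 per year
County property tax: $10,356.12 per year
Total annual escrow = $554.52 + $2,313.36 + $10,356.12 = $13,224.00
Per month = $13,224.00 / 12 = $1,102.00
Monthly shortage recovery: $413.52 ÷ 12 = $34.46
Adjusted monthly = $1,102.00 + $34.46 = $1,136.46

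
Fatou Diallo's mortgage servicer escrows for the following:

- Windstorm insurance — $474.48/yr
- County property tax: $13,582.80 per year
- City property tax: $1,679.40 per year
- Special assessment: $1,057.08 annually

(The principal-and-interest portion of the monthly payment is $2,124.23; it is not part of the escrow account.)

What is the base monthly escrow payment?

Windstorm insurance — $474.48
County property tax — $13,582.80
City property tax — $1,679.40
Special assessment — $1,057.08
Yearly total = $16,793.76
Monthly = $16,793.76 ÷ 12 = $1,399.48

$1,399.48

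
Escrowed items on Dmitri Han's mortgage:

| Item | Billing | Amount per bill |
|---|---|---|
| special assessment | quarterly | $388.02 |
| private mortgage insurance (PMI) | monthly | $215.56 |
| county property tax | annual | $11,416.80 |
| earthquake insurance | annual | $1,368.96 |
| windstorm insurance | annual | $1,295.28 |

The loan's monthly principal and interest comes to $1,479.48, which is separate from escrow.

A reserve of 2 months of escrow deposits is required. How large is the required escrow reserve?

Special assessment — $388.02 × 4 = $1,552.08
Private mortgage insurance (PMI) — $215.56 × 12 = $2,586.72
County property tax — $11,416.80
Earthquake insurance — $1,368.96
Windstorm insurance — $1,295.28
Annual escrow total = $18,219.84
Monthly escrow = $18,219.84 ÷ 12 = $1,518.32
Cushion = 2 × $1,518.32 = $3,036.64

$3,036.64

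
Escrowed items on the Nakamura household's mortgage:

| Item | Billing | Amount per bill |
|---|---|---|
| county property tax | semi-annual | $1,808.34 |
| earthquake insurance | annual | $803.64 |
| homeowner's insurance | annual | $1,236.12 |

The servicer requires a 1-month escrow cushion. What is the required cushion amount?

County property tax — $1,808.34 × 2 = $3,616.68 annually
Earthquake insurance — $803.64 annually
Homeowner's insurance — $1,236.12 annually
Annual escrow total = $3,616.68 + $803.64 + $1,236.12 = $5,656.44
Base monthly escrow = $5,656.44 / 12 = $471.37
Required cushion = 1 × $471.37 = $471.37

$471.37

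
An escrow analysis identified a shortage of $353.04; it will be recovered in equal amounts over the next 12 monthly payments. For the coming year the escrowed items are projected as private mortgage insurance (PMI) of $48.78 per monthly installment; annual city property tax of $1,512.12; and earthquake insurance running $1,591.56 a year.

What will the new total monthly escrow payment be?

Private mortgage insurance (PMI) — $48.78 × 12 = $585.36
City property tax — $1,512.12
Earthquake insurance — $1,591.56
Total per year = $3,689.04
Per month = $3,689.04 / 12 = $307.42
Shortage per month = $353.04 / 12 = $29.42
Adjusted monthly = $307.42 + $29.42 = $336.84

$336.84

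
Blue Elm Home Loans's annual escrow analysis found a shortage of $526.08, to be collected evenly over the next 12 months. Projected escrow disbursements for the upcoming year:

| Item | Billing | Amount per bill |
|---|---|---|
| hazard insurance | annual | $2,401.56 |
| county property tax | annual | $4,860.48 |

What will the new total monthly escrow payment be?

$649.01

Hazard insurance = $2,401.56 annually
County property tax = $4,860.48 annually
Total annual escrow = $2,401.56 + $4,860.48 = $7,262.04
Per month = $7,262.04 ÷ 12 = $605.17
Monthly shortage recovery: $526.08 ÷ 12 = $43.84
New monthly escrow = $605.17 + $43.84 = $649.01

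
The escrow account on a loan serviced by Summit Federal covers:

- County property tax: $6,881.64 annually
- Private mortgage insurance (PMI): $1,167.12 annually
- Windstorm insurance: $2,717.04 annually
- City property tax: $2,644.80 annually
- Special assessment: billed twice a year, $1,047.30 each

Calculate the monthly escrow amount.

$1,292.10

County property tax: $6,881.64
Private mortgage insurance (PMI): $1,167.12
Windstorm insurance: $2,717.04
City property tax: $2,644.80
Special assessment: $1,047.30 × 2 = $2,094.60
Total annual escrow = $6,881.64 + $1,167.12 + $2,717.04 + $2,644.80 + $2,094.60 = $15,505.20
Base monthly escrow = $15,505.20 / 12 = $1,292.10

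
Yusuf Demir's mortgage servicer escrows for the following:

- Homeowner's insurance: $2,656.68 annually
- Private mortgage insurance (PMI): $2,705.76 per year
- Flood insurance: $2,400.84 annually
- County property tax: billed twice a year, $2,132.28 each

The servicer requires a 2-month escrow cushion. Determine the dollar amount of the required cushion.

$2,004.64

Homeowner's insurance: $2,656.68
Private mortgage insurance (PMI): $2,705.76
Flood insurance: $2,400.84
County property tax: $2,132.28 × 2 = $4,264.56
Total per year = $2,656.68 + $2,705.76 + $2,400.84 + $4,264.56 = $12,027.84
Monthly escrow = $12,027.84 ÷ 12 = $1,002.32
Reserve = 2 × $1,002.32 = $2,004.64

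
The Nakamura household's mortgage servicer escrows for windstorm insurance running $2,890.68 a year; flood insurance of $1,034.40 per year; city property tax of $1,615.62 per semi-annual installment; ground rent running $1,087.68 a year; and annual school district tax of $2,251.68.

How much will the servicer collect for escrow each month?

$874.64

Windstorm insurance — $2,890.68/yr
Flood insurance — $1,034.40/yr
City property tax — $1,615.62 × 2 = $3,231.24/yr
Ground rent — $1,087.68/yr
School district tax — $2,251.68/yr
Annual escrow total = $2,890.68 + $1,034.40 + $3,231.24 + $1,087.68 + $2,251.68 = $10,495.68
Per month = $10,495.68 / 12 = $874.64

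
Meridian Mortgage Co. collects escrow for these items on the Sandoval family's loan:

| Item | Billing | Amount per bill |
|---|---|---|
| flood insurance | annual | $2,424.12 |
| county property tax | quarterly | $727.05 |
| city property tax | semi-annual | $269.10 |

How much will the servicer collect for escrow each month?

$489.21

Flood insurance: $2,424.12 per year
County property tax: $727.05 × 4 = $2,908.20 per year
City property tax: $269.10 × 2 = $538.20 per year
Total per year = $2,424.12 + $2,908.20 + $538.20 = $5,870.52
Monthly = $5,870.52 ÷ 12 = $489.21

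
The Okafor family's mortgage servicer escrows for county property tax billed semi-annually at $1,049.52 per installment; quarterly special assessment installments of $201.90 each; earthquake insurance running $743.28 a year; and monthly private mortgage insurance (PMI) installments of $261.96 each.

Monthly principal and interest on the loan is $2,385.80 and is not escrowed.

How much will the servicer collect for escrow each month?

County property tax — $1,049.52 × 2 = $2,099.04/yr
Special assessment — $201.90 × 4 = $807.60/yr
Earthquake insurance — $743.28/yr
Private mortgage insurance (PMI) — $261.96 × 12 = $3,143.52/yr
Total per year = $2,099.04 + $807.60 + $743.28 + $3,143.52 = $6,793.44
Base monthly escrow = $6,793.44 / 12 = $566.12

$566.12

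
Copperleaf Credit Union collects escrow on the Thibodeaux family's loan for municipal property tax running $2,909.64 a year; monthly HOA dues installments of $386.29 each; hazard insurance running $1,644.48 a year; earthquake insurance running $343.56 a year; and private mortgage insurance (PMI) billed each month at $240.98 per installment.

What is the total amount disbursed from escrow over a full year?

$12,424.92

Municipal property tax: $2,909.64/yr
HOA dues: $386.29 × 12 = $4,635.48/yr
Hazard insurance: $1,644.48/yr
Earthquake insurance: $343.56/yr
Private mortgage insurance (PMI): $240.98 × 12 = $2,891.76/yr
Total annual escrow = $2,909.64 + $4,635.48 + $1,644.48 + $343.56 + $2,891.76 = $12,424.92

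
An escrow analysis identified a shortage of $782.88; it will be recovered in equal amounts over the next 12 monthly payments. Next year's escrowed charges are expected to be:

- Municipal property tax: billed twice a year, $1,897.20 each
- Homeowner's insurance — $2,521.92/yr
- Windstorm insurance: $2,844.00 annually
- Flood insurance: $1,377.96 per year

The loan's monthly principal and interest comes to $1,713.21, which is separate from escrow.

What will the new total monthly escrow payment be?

Municipal property tax = $1,897.20 × 2 = $3,794.40 annually
Homeowner's insurance = $2,521.92 annually
Windstorm insurance = $2,844.00 annually
Flood insurance = $1,377.96 annually
Annual escrow total = $3,794.40 + $2,521.92 + $2,844.00 + $1,377.96 = $10,538.28
Per month = $10,538.28 ÷ 12 = $878.19
Monthly shortage recovery: $782.88 / 12 = $65.24
New monthly escrow = $878.19 + $65.24 = $943.43

$943.43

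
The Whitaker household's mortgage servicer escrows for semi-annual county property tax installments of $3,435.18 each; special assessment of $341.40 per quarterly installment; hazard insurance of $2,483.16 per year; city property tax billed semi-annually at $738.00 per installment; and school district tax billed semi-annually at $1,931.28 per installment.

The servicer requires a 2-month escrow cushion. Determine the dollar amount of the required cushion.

$2,676.28

County property tax — $3,435.18 × 2 = $6,870.36
Special assessment — $341.40 × 4 = $1,365.60
Hazard insurance — $2,483.16
City property tax — $738.00 × 2 = $1,476.00
School district tax — $1,931.28 × 2 = $3,862.56
Yearly total = $6,870.36 + $1,365.60 + $2,483.16 + $1,476.00 + $3,862.56 = $16,057.68
Per month = $16,057.68 / 12 = $1,338.14
Required cushion = 2 × $1,338.14 = $2,676.28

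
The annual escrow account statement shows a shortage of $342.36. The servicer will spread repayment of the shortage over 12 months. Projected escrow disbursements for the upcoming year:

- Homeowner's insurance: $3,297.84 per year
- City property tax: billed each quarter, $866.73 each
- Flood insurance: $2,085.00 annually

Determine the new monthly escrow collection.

Homeowner's insurance: $3,297.84/yr
City property tax: $866.73 × 4 = $3,466.92/yr
Flood insurance: $2,085.00/yr
Annual escrow total = $3,297.84 + $3,466.92 + $2,085.00 = $8,849.76
Per month = $8,849.76 / 12 = $737.48
Shortage per month = $342.36 ÷ 12 = $28.53
Adjusted monthly = $737.48 + $28.53 = $766.01

$766.01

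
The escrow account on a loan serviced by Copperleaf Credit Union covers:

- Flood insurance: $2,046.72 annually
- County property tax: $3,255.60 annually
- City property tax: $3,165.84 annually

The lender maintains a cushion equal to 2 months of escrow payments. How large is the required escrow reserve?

$1,411.36

Flood insurance = $2,046.72 per year
County property tax = $3,255.60 per year
City property tax = $3,165.84 per year
Annual escrow total = $2,046.72 + $3,255.60 + $3,165.84 = $8,468.16
Base monthly escrow = $8,468.16 ÷ 12 = $705.68
Cushion = 2 × $705.68 = $1,411.36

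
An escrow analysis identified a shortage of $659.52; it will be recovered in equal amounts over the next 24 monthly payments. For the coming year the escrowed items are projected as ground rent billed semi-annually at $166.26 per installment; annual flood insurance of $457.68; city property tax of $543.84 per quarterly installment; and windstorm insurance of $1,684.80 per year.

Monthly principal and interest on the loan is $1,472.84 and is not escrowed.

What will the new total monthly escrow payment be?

Ground rent: $166.26 × 2 = $332.52 annually
Flood insurance: $457.68 annually
City property tax: $543.84 × 4 = $2,175.36 annually
Windstorm insurance: $1,684.80 annually
Yearly total = $4,650.36
Per month = $4,650.36 / 12 = $387.53
Shortage spread = $659.52 ÷ 24 = $27.48/mo
Adjusted monthly = $387.53 + $27.48 = $415.01

$415.01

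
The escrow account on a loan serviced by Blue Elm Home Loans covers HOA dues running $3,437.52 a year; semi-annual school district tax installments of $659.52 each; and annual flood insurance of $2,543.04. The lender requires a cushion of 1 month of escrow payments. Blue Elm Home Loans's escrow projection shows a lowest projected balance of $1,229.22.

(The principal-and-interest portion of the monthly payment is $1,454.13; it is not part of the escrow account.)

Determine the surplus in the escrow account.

HOA dues = $3,437.52
School district tax = $659.52 × 2 = $1,319.04
Flood insurance = $2,543.04
Total per year = $3,437.52 + $1,319.04 + $2,543.04 = $7,299.60
Monthly = $7,299.60 / 12 = $608.30
Cushion = 1 × $608.30 = $608.30
Excess over cushion: $1,229.22 − $608.30 = $620.92

$620.92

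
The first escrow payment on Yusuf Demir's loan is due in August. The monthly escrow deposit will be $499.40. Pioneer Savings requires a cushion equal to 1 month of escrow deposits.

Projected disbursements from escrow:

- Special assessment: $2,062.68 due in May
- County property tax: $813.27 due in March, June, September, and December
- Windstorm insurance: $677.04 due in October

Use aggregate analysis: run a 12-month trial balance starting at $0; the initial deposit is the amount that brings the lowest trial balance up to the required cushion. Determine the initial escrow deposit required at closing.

Cushion = 1 × $499.40 = $499.40
Trial balance (start $0, +$499.40 each month, − disbursements):
  Aug: +$499.40 → $499.40
  Sep: +$499.40 − $813.27 → $185.53
  Oct: +$499.40 − $677.04 → $7.89
  Nov: +$499.40 → $507.29
  Dec: +$499.40 − $813.27 → $193.42
  Jan: +$499.40 → $692.82
  Feb: +$499.40 → $1,192.22
  Mar: +$499.40 − $813.27 → $878.35
  Apr: +$499.40 → $1,377.75
  May: +$499.40 − $2,062.68 → -$185.53
  Jun: +$499.40 − $813.27 → -$499.40
  Jul: +$499.40 → $0.00
Lowest trial balance = -$499.40 (Jun)
Initial deposit = cushion − low point = $499.40 − (-$499.40) = $998.80

$998.80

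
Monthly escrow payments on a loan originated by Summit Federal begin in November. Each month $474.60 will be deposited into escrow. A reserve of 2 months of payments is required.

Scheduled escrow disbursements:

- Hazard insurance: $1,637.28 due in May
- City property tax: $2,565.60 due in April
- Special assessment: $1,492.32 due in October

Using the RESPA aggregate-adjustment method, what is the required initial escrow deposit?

$1,829.88

Cushion = 2 × $474.60 = $949.20
Trial balance (start $0, +$474.60 each month, − disbursements):
  Nov: +$474.60 → $474.60
  Dec: +$474.60 → $949.20
  Jan: +$474.60 → $1,423.80
  Feb: +$474.60 → $1,898.40
  Mar: +$474.60 → $2,373.00
  Apr: +$474.60 − $2,565.60 → $282.00
  May: +$474.60 − $1,637.28 → -$880.68
  Jun: +$474.60 → -$406.08
  Jul: +$474.60 → $68.52
  Aug: +$474.60 → $543.12
  Sep: +$474.60 → $1,017.72
  Oct: +$474.60 − $1,492.32 → $0.00
Lowest trial balance = -$880.68 (May)
Initial deposit = cushion − low point = $949.20 − (-$880.68) = $1,829.88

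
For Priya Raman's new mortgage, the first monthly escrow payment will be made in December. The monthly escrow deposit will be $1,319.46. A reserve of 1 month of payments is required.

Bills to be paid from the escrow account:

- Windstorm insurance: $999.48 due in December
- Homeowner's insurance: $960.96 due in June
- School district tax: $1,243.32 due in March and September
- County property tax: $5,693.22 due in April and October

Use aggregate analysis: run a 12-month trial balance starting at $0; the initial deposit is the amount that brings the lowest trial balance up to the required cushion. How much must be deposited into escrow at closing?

Cushion = 1 × $1,319.46 = $1,319.46
Trial balance (start $0, +$1,319.46 each month, − disbursements):
  Dec: +$1,319.46 − $999.48 → $319.98
  Jan: +$1,319.46 → $1,639.44
  Feb: +$1,319.46 → $2,958.90
  Mar: +$1,319.46 − $1,243.32 → $3,035.04
  Apr: +$1,319.46 − $5,693.22 → -$1,338.72
  May: +$1,319.46 → -$19.26
  Jun: +$1,319.46 − $960.96 → $339.24
  Jul: +$1,319.46 → $1,658.70
  Aug: +$1,319.46 → $2,978.16
  Sep: +$1,319.46 − $1,243.32 → $3,054.30
  Oct: +$1,319.46 − $5,693.22 → -$1,319.46
  Nov: +$1,319.46 → $0.00
Lowest trial balance = -$1,338.72 (Apr)
Initial deposit = cushion − low point = $1,319.46 − (-$1,338.72) = $2,658.18

$2,658.18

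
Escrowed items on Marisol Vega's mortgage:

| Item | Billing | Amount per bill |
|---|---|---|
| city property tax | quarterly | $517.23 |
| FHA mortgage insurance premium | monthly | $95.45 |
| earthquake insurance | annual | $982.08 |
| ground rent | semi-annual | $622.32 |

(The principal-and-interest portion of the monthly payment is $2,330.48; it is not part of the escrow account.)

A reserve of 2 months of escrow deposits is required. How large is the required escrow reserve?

$906.84

City property tax = $517.23 × 4 = $2,068.92 annually
FHA mortgage insurance premium = $95.45 × 12 = $1,145.40 annually
Earthquake insurance = $982.08 annually
Ground rent = $622.32 × 2 = $1,244.64 annually
Yearly total = $2,068.92 + $1,145.40 + $982.08 + $1,244.64 = $5,441.04
Monthly = $5,441.04 / 12 = $453.42
Required cushion = 2 × $453.42 = $906.84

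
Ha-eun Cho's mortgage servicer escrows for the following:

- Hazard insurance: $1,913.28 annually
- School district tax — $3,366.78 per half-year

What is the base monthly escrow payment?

Hazard insurance = $1,913.28 per year
School district tax = $3,366.78 × 2 = $6,733.56 per year
Annual escrow total = $8,646.84
Monthly = $8,646.84 / 12 = $720.57

$720.57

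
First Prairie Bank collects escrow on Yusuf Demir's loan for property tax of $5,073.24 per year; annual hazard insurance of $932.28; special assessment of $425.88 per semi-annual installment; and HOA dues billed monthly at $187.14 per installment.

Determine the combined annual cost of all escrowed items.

Property tax — $5,073.24/yr
Hazard insurance — $932.28/yr
Special assessment — $425.88 × 2 = $851.76/yr
HOA dues — $187.14 × 12 = $2,245.68/yr
Total per year = $9,102.96

$9,102.96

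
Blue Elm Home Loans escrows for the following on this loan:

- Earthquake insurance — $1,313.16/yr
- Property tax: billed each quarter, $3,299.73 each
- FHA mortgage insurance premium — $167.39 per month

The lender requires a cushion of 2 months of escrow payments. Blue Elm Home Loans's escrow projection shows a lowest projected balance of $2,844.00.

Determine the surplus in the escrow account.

$90.54

Earthquake insurance: $1,313.16/yr
Property tax: $3,299.73 × 4 = $13,198.92/yr
FHA mortgage insurance premium: $167.39 × 12 = $2,008.68/yr
Combined annual = $16,520.76
Base monthly escrow = $16,520.76 ÷ 12 = $1,376.73
Required reserve = 2 × $1,376.73 = $2,753.46
Surplus = $2,844.00 − $2,753.46 = $90.54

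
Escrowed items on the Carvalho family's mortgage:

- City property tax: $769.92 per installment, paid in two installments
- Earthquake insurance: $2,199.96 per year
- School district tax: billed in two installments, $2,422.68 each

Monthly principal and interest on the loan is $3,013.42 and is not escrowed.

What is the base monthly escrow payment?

City property tax: $769.92 × 2 = $1,539.84/yr
Earthquake insurance: $2,199.96/yr
School district tax: $2,422.68 × 2 = $4,845.36/yr
Annual escrow total = $1,539.84 + $2,199.96 + $4,845.36 = $8,585.16
Monthly escrow = $8,585.16 / 12 = $715.43

$715.43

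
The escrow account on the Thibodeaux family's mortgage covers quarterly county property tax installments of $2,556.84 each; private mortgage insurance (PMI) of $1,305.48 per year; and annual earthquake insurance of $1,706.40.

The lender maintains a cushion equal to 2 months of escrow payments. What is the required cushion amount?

$2,206.54

County property tax = $2,556.84 × 4 = $10,227.36
Private mortgage insurance (PMI) = $1,305.48
Earthquake insurance = $1,706.40
Total annual escrow = $10,227.36 + $1,305.48 + $1,706.40 = $13,239.24
Per month = $13,239.24 ÷ 12 = $1,103.27
Reserve = 2 × $1,103.27 = $2,206.54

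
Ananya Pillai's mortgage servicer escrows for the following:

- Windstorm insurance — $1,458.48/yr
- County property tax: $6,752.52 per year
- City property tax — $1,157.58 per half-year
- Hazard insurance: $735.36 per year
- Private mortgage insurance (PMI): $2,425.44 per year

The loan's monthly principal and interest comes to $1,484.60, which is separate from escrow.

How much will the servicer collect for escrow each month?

$1,140.58

Windstorm insurance — $1,458.48
County property tax — $6,752.52
City property tax — $1,157.58 × 2 = $2,315.16
Hazard insurance — $735.36
Private mortgage insurance (PMI) — $2,425.44
Yearly total = $1,458.48 + $6,752.52 + $2,315.16 + $735.36 + $2,425.44 = $13,686.96
Base monthly escrow = $13,686.96 ÷ 12 = $1,140.58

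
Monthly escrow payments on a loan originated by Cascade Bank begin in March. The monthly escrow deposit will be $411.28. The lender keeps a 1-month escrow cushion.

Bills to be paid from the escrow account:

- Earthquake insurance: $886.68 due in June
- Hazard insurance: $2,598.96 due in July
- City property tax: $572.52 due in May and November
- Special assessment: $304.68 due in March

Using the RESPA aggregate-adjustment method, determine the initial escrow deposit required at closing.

$2,717.72

Cushion = 1 × $411.28 = $411.28
Trial balance (start $0, +$411.28 each month, − disbursements):
  Mar: +$411.28 − $304.68 → $106.60
  Apr: +$411.28 → $517.88
  May: +$411.28 − $572.52 → $356.64
  Jun: +$411.28 − $886.68 → -$118.76
  Jul: +$411.28 − $2,598.96 → -$2,306.44
  Aug: +$411.28 → -$1,895.16
  Sep: +$411.28 → -$1,483.88
  Oct: +$411.28 → -$1,072.60
  Nov: +$411.28 − $572.52 → -$1,233.84
  Dec: +$411.28 → -$822.56
  Jan: +$411.28 → -$411.28
  Feb: +$411.28 → $0.00
Lowest trial balance = -$2,306.44 (Jul)
Initial deposit = cushion − low point = $411.28 − (-$2,306.44) = $2,717.72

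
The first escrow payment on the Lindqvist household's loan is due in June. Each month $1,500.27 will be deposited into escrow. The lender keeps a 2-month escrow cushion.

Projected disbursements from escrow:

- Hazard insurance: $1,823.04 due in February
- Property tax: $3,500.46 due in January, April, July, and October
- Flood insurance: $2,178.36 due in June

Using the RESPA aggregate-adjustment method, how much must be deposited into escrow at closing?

$5,678.82

Cushion = 2 × $1,500.27 = $3,000.54
Trial balance (start $0, +$1,500.27 each month, − disbursements):
  Jun: +$1,500.27 − $2,178.36 → -$678.09
  Jul: +$1,500.27 − $3,500.46 → -$2,678.28
  Aug: +$1,500.27 → -$1,178.01
  Sep: +$1,500.27 → $322.26
  Oct: +$1,500.27 − $3,500.46 → -$1,677.93
  Nov: +$1,500.27 → -$177.66
  Dec: +$1,500.27 → $1,322.61
  Jan: +$1,500.27 − $3,500.46 → -$677.58
  Feb: +$1,500.27 − $1,823.04 → -$1,000.35
  Mar: +$1,500.27 → $499.92
  Apr: +$1,500.27 − $3,500.46 → -$1,500.27
  May: +$1,500.27 → $0.00
Lowest trial balance = -$2,678.28 (Jul)
Initial deposit = cushion − low point = $3,000.54 − (-$2,678.28) = $5,678.82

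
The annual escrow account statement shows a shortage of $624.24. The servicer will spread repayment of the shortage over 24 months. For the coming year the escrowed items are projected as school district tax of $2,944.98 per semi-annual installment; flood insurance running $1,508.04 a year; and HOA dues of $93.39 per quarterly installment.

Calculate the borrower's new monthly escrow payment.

$673.64

School district tax — $2,944.98 × 2 = $5,889.96 annually
Flood insurance — $1,508.04 annually
HOA dues — $93.39 × 4 = $373.56 annually
Annual escrow total = $7,771.56
Per month = $7,771.56 ÷ 12 = $647.63
Monthly shortage recovery: $624.24 ÷ 24 = $26.01
Adjusted monthly = $647.63 + $26.01 = $673.64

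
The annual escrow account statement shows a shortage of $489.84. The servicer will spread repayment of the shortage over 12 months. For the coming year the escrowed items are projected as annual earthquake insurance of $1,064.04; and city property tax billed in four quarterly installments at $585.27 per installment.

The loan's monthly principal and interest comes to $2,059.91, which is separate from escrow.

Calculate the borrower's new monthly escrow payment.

$324.58

Earthquake insurance = $1,064.04 per year
City property tax = $585.27 × 4 = $2,341.08 per year
Combined annual = $1,064.04 + $2,341.08 = $3,405.12
Monthly = $3,405.12 / 12 = $283.76
Monthly shortage recovery: $489.84 / 12 = $40.82
New monthly escrow = $283.76 + $40.82 = $324.58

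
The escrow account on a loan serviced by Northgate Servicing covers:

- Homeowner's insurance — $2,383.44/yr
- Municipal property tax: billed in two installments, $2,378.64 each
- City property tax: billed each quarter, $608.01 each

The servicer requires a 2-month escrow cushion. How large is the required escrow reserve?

$1,595.46

Homeowner's insurance — $2,383.44
Municipal property tax — $2,378.64 × 2 = $4,757.28
City property tax — $608.01 × 4 = $2,432.04
Annual escrow total = $2,383.44 + $4,757.28 + $2,432.04 = $9,572.76
Base monthly escrow = $9,572.76 / 12 = $797.73
Required cushion = 2 × $797.73 = $1,595.46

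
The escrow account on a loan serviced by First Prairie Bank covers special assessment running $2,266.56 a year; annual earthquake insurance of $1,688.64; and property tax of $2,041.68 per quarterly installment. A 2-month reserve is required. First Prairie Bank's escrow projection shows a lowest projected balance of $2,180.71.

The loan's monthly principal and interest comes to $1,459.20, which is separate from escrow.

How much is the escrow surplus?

Special assessment = $2,266.56/yr
Earthquake insurance = $1,688.64/yr
Property tax = $2,041.68 × 4 = $8,166.72/yr
Combined annual = $2,266.56 + $1,688.64 + $8,166.72 = $12,121.92
Per month = $12,121.92 ÷ 12 = $1,010.16
Cushion = 2 × $1,010.16 = $2,020.32
Surplus = $2,180.71 − $2,020.32 = $160.39

$160.39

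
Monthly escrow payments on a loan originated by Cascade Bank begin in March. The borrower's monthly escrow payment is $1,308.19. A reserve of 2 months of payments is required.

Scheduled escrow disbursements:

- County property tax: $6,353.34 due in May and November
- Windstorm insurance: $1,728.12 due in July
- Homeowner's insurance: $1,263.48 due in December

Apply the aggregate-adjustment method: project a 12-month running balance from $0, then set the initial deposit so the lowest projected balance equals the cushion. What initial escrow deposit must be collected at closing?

Cushion = 2 × $1,308.19 = $2,616.38
Trial balance (start $0, +$1,308.19 each month, − disbursements):
  Mar: +$1,308.19 → $1,308.19
  Apr: +$1,308.19 → $2,616.38
  May: +$1,308.19 − $6,353.34 → -$2,428.77
  Jun: +$1,308.19 → -$1,120.58
  Jul: +$1,308.19 − $1,728.12 → -$1,540.51
  Aug: +$1,308.19 → -$232.32
  Sep: +$1,308.19 → $1,075.87
  Oct: +$1,308.19 → $2,384.06
  Nov: +$1,308.19 − $6,353.34 → -$2,661.09
  Dec: +$1,308.19 − $1,263.48 → -$2,616.38
  Jan: +$1,308.19 → -$1,308.19
  Feb: +$1,308.19 → $0.00
Lowest trial balance = -$2,661.09 (Nov)
Initial deposit = cushion − low point = $2,616.38 − (-$2,661.09) = $5,277.47

$5,277.47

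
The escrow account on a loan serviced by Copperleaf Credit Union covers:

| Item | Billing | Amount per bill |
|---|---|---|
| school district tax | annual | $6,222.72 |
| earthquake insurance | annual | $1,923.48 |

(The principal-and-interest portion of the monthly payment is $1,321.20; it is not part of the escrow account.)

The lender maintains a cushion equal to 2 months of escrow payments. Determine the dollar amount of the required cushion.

$1,357.70

School district tax — $6,222.72 per year
Earthquake insurance — $1,923.48 per year
Combined annual = $6,222.72 + $1,923.48 = $8,146.20
Base monthly escrow = $8,146.20 / 12 = $678.85
Cushion = 2 × $678.85 = $1,357.70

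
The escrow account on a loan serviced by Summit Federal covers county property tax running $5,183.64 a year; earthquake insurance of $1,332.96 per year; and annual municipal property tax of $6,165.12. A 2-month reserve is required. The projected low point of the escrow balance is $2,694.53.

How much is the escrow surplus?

County property tax: $5,183.64
Earthquake insurance: $1,332.96
Municipal property tax: $6,165.12
Combined annual = $12,681.72
Monthly escrow = $12,681.72 ÷ 12 = $1,056.81
Required reserve = 2 × $1,056.81 = $2,113.62
Excess over cushion: $2,694.53 − $2,113.62 = $580.91

$580.91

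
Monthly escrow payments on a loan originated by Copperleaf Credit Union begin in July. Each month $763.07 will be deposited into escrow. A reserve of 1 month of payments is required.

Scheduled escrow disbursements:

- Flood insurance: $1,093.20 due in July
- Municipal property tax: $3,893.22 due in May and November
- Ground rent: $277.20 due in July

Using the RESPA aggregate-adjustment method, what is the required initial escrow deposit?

Cushion = 1 × $763.07 = $763.07
Trial balance (start $0, +$763.07 each month, − disbursements):
  Jul: +$763.07 − $1,370.40 → -$607.33
  Aug: +$763.07 → $155.74
  Sep: +$763.07 → $918.81
  Oct: +$763.07 → $1,681.88
  Nov: +$763.07 − $3,893.22 → -$1,448.27
  Dec: +$763.07 → -$685.20
  Jan: +$763.07 → $77.87
  Feb: +$763.07 → $840.94
  Mar: +$763.07 → $1,604.01
  Apr: +$763.07 → $2,367.08
  May: +$763.07 − $3,893.22 → -$763.07
  Jun: +$763.07 → $0.00
Lowest trial balance = -$1,448.27 (Nov)
Initial deposit = cushion − low point = $763.07 − (-$1,448.27) = $2,211.34

$2,211.34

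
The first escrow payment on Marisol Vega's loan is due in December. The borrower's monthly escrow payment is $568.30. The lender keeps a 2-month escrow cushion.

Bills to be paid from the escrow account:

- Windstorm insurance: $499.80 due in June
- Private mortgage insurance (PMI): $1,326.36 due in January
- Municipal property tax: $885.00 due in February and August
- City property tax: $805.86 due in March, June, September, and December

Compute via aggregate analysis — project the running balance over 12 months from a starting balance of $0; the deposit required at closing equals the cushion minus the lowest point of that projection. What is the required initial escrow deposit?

Cushion = 2 × $568.30 = $1,136.60
Trial balance (start $0, +$568.30 each month, − disbursements):
  Dec: +$568.30 − $805.86 → -$237.56
  Jan: +$568.30 − $1,326.36 → -$995.62
  Feb: +$568.30 − $885.00 → -$1,312.32
  Mar: +$568.30 − $805.86 → -$1,549.88
  Apr: +$568.30 → -$981.58
  May: +$568.30 → -$413.28
  Jun: +$568.30 − $1,305.66 → -$1,150.64
  Jul: +$568.30 → -$582.34
  Aug: +$568.30 − $885.00 → -$899.04
  Sep: +$568.30 − $805.86 → -$1,136.60
  Oct: +$568.30 → -$568.30
  Nov: +$568.30 → $0.00
Lowest trial balance = -$1,549.88 (Mar)
Initial deposit = cushion − low point = $1,136.60 − (-$1,549.88) = $2,686.48

$2,686.48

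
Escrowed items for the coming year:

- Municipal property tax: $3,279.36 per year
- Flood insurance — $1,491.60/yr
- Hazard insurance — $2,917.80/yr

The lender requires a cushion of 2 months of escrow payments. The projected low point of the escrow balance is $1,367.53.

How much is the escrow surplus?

$86.07

Municipal property tax = $3,279.36 per year
Flood insurance = $1,491.60 per year
Hazard insurance = $2,917.80 per year
Total per year = $3,279.36 + $1,491.60 + $2,917.80 = $7,688.76
Monthly = $7,688.76 / 12 = $640.73
Required cushion = 2 × $640.73 = $1,281.46
Excess over cushion: $1,367.53 − $1,281.46 = $86.07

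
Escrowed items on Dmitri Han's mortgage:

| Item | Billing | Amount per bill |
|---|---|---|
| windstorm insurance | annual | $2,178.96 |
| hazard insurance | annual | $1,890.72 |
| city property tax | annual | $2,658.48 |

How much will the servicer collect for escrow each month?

Windstorm insurance — $2,178.96 annually
Hazard insurance — $1,890.72 annually
City property tax — $2,658.48 annually
Yearly total = $6,728.16
Monthly escrow = $6,728.16 ÷ 12 = $560.68

$560.68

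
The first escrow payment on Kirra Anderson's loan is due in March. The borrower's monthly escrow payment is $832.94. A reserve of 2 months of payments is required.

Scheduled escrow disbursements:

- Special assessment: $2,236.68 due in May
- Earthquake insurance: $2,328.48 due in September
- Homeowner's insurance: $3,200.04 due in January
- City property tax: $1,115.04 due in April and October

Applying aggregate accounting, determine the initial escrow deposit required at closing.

Cushion = 2 × $832.94 = $1,665.88
Trial balance (start $0, +$832.94 each month, − disbursements):
  Mar: +$832.94 → $832.94
  Apr: +$832.94 − $1,115.04 → $550.84
  May: +$832.94 − $2,236.68 → -$852.90
  Jun: +$832.94 → -$19.96
  Jul: +$832.94 → $812.98
  Aug: +$832.94 → $1,645.92
  Sep: +$832.94 − $2,328.48 → $150.38
  Oct: +$832.94 − $1,115.04 → -$131.72
  Nov: +$832.94 → $701.22
  Dec: +$832.94 → $1,534.16
  Jan: +$832.94 − $3,200.04 → -$832.94
  Feb: +$832.94 → $0.00
Lowest trial balance = -$852.90 (May)
Initial deposit = cushion − low point = $1,665.88 − (-$852.90) = $2,518.78

$2,518.78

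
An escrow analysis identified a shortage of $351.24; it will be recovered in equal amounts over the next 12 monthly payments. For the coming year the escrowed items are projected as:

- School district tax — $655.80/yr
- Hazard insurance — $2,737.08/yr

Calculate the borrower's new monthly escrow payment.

$312.01

School district tax: $655.80 annually
Hazard insurance: $2,737.08 annually
Total per year = $655.80 + $2,737.08 = $3,392.88
Per month = $3,392.88 ÷ 12 = $282.74
Monthly shortage recovery: $351.24 / 12 = $29.27
Adjusted monthly = $282.74 + $29.27 = $312.01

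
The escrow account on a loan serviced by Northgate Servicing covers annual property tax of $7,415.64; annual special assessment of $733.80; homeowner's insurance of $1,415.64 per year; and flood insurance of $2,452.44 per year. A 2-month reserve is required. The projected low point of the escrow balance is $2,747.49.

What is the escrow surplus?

$744.57

Property tax = $7,415.64 annually
Special assessment = $733.80 annually
Homeowner's insurance = $1,415.64 annually
Flood insurance = $2,452.44 annually
Total per year = $7,415.64 + $733.80 + $1,415.64 + $2,452.44 = $12,017.52
Per month = $12,017.52 ÷ 12 = $1,001.46
Required cushion = 2 × $1,001.46 = $2,002.92
Surplus = $2,747.49 − $2,002.92 = $744.57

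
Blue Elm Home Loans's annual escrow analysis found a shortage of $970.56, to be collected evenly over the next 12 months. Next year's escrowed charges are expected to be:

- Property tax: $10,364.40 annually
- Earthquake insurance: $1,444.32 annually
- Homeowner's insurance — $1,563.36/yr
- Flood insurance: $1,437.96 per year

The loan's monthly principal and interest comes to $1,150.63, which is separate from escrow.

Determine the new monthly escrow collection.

Property tax — $10,364.40/yr
Earthquake insurance — $1,444.32/yr
Homeowner's insurance — $1,563.36/yr
Flood insurance — $1,437.96/yr
Total per year = $14,810.04
Monthly = $14,810.04 / 12 = $1,234.17
Monthly shortage recovery: $970.56 / 12 = $80.88
Adjusted monthly = $1,234.17 + $80.88 = $1,315.05

$1,315.05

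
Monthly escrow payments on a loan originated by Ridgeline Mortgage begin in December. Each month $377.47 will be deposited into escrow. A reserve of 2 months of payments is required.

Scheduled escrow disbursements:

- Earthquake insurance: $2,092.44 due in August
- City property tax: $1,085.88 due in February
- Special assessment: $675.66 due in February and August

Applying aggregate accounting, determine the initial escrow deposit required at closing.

$1,887.35

Cushion = 2 × $377.47 = $754.94
Trial balance (start $0, +$377.47 each month, − disbursements):
  Dec: +$377.47 → $377.47
  Jan: +$377.47 → $754.94
  Feb: +$377.47 − $1,761.54 → -$629.13
  Mar: +$377.47 → -$251.66
  Apr: +$377.47 → $125.81
  May: +$377.47 → $503.28
  Jun: +$377.47 → $880.75
  Jul: +$377.47 → $1,258.22
  Aug: +$377.47 − $2,768.10 → -$1,132.41
  Sep: +$377.47 → -$754.94
  Oct: +$377.47 → -$377.47
  Nov: +$377.47 → $0.00
Lowest trial balance = -$1,132.41 (Aug)
Initial deposit = cushion − low point = $754.94 − (-$1,132.41) = $1,887.35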